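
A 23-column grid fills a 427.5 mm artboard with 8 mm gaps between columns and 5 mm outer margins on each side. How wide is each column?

Content width = 427.5 − 2·5 = 417.5 mm.
417.5 − 22·8 = 241.5; ÷23 gives c = 10.5 mm.

10.5 mm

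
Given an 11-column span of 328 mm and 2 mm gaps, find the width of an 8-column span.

238 mm

11 columns + 10 gaps: 11c + 10·2 = 328.
11c = 328 − 20 = 308, so c = 28 mm.
8-column span = 8·28 + 7·2 = 238 mm.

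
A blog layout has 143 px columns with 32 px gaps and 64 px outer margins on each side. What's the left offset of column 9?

Each column+gutter stride is 175 px; 8 of them past the 64 px margin is 64 + 1400 = 1464 px.

1464 px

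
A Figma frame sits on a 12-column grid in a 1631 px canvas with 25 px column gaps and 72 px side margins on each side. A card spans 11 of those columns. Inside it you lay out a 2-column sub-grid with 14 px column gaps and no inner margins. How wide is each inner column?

Take off 144 px of margins, leaving 1487 px.
12c + 11·25 = 1487 → 12c = 1212 → c = 101 px.
11-column span = 11·101 + 10·25 = 1361 px.
1361 − 1·14 = 1347; ÷2 gives d = 673.5 px.

673.5 px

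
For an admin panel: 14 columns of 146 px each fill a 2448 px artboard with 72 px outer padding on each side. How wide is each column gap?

20 px

Inside the margins: 2448 − 144 = 2304 px.
14·146 + 13g = 2304 → 13g = 260 → g = 20 px.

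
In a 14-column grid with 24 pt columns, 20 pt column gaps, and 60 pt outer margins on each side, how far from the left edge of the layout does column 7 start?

324 pt

Column 7 starts at margin + 6·(column + gutter) = 60 + 6·44 = 324 pt.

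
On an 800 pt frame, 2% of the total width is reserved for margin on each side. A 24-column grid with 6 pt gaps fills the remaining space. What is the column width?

800 × (1 − 2·2%) = 800 × 96% = 768 pt for the columns.
768 − 23·6 = 630; ÷24 gives c = 26.25 pt.

26.25 pt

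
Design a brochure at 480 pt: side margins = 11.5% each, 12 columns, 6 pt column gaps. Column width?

Each margin = 11.5% of 480 = 55.2 pt; content = 480 − 2·55.2 = 369.6 pt.
Subtracting 11 column gaps of 6 leaves 303.6 for 12 columns, so c = 25.3 pt.

25.3 pt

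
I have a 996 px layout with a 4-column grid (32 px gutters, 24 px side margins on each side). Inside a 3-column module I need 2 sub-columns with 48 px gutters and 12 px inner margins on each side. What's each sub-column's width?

315.5 px

Take off 48 px of margins, leaving 948 px.
Subtracting 3 gutters of 32 leaves 852 for 4 columns, so c = 213 px.
Span of 3: 3·213 + 2·32 = 639 + 64 = 703 px.
Inner content = 703 − 2·12 = 679 px.
2d + 1·48 = 679 → 2d = 631 → d = 315.5 px.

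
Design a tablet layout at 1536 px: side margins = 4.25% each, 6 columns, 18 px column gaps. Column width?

Margins: 4.25% × 1536 = 65.28 px each, so content = 1536 − 130.56 = 1405.44 px.
Subtracting 5 column gaps of 18 leaves 1315.44 for 6 columns, so c = 219.24 px.

219.24 px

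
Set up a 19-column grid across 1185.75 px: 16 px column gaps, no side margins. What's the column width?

47.25 px

19 columns + 18 column gaps: 19c + 18·16 = 1185.75.
19c = 1185.75 − 288 = 897.75, so c = 47.25 px.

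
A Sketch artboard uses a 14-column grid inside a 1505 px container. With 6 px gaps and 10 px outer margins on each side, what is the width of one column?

Take off 20 px of margins, leaving 1485 px.
14 columns + 13 gaps: 14c + 13·6 = 1485.
14c = 1485 − 78 = 1407, so c = 100.5 px.

100.5 px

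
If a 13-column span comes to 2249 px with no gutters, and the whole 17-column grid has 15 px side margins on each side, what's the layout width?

2249 / 13 = 173 px per column.
Total width: 2·15 + 17·173 = 2971 px.

2971 px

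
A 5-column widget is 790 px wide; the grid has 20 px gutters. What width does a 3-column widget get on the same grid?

466 px

790 − 4·20 = 710; ÷5 gives c = 142 px.
3 columns plus 2 gutters: 426 + 40 = 466 px.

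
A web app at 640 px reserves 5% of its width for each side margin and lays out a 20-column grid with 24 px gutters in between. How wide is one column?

640 × (1 − 2·5%) = 640 × 90% = 576 px for the columns.
20c + 19·24 = 576 → 20c = 120 → c = 6 px.

6 px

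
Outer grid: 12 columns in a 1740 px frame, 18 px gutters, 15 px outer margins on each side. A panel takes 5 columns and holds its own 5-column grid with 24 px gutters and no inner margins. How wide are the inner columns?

121.2 px

Outer content = 1740 − 2·15 = 1710 px.
12c + 11·18 = 1710 → 12c = 1512 → c = 126 px.
5-column span = 5·126 + 4·18 = 702 px.
702 − 4·24 = 606; ÷5 gives d = 121.2 px.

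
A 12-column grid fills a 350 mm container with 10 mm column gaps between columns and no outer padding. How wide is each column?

20 mm

12 columns + 11 column gaps: 12c + 11·10 = 350.
12c = 350 − 110 = 240, so c = 20 mm.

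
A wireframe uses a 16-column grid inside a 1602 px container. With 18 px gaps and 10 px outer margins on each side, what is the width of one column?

82 px

Subtract both margins: 1602 − 2·10 = 1582 px.
Subtracting 15 gaps of 18 leaves 1312 for 16 columns, so c = 82 px.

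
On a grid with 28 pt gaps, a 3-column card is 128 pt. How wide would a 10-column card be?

128 − 2·28 = 72; ÷3 gives c = 24 pt.
Span of 10: 10·24 + 9·28 = 240 + 252 = 492 pt.

492 pt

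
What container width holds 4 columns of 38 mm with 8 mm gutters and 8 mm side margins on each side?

192 mm

Adding margins, columns and gutters: 16 + 152 + 24 = 192 mm.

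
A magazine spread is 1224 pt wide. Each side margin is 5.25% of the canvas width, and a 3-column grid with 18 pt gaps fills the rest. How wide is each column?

Each margin = 5.25% of 1224 = 64.26 pt; content = 1224 − 2·64.26 = 1095.48 pt.
Subtracting 2 gaps of 18 leaves 1059.48 for 3 columns, so c = 353.16 pt.

353.16 pt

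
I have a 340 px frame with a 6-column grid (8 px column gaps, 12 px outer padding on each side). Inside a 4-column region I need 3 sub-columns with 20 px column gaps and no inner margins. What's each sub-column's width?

56 px

Inside the margins: 340 − 24 = 316 px.
Subtracting 5 column gaps of 8 leaves 276 for 6 columns, so c = 46 px.
4-column span = 4·46 + 3·8 = 208 px.
Subtracting 2 column gaps of 20 leaves 168 for 3 columns, so d = 56 px.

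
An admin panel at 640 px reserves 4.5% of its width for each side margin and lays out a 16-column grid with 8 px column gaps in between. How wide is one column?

28.9 px

Margins: 4.5% × 640 = 28.8 px each, so content = 640 − 57.6 = 582.4 px.
16 columns + 15 column gaps: 16c + 15·8 = 582.4.
16c = 582.4 − 120 = 462.4, so c = 28.9 px.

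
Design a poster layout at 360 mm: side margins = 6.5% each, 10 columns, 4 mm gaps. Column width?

Each margin = 6.5% of 360 = 23.4 mm; content = 360 − 2·23.4 = 313.2 mm.
10 columns + 9 gaps: 10c + 9·4 = 313.2.
10c = 313.2 − 36 = 277.2, so c = 27.72 mm.

27.72 mm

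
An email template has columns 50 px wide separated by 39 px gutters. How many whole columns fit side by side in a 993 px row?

k columns need k·50 + (k−1)·39 = k·89 − 39.
k·89 − 39 ≤ 993 → k ≤ 1032 / 89 ≈ 11.60, so k = 11.

11 columns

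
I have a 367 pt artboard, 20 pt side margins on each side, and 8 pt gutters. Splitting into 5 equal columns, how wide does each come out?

59 pt

Content width = 367 − 2·20 = 327 pt.
Subtracting 4 gutters of 8 leaves 295 for 5 columns, so c = 59 pt.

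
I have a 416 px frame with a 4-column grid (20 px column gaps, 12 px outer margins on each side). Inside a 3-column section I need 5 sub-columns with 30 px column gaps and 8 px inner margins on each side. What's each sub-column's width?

30.6 px

Outer content = 416 − 2·12 = 392 px.
4c + 3·20 = 392 → 4c = 332 → c = 83 px.
3-column span = 3·83 + 2·20 = 289 px.
Inner content = 289 − 2·8 = 273 px.
273 − 4·30 = 153; ÷5 gives d = 30.6 px.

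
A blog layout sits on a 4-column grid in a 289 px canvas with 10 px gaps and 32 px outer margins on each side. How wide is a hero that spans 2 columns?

107.5 px

Subtract both margins: 289 − 2·32 = 225 px.
4 columns + 3 gaps: 4c + 3·10 = 225.
4c = 225 − 30 = 195, so c = 48.75 px.
2-column span = 2·48.75 + 1·10 = 107.5 px.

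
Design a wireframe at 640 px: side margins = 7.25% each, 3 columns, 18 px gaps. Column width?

170.4 px

Margins: 7.25% × 640 = 46.4 px each, so content = 640 − 92.8 = 547.2 px.
3c + 2·18 = 547.2 → 3c = 511.2 → c = 170.4 px.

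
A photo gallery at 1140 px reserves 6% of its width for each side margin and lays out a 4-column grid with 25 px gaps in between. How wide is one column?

Each margin = 6% of 1140 = 68.4 px; content = 1140 − 2·68.4 = 1003.2 px.
4c + 3·25 = 1003.2 → 4c = 928.2 → c = 232.05 px.

232.05 px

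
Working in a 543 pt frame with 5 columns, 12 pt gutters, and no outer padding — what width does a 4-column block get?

543 − 4·12 = 495; ÷5 gives c = 99 pt.
Span of 4: 4·99 + 3·12 = 396 + 36 = 432 pt.

432 pt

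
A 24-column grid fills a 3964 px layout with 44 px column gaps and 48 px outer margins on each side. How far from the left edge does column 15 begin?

Take off 96 px of margins, leaving 3868 px.
Subtracting 23 column gaps of 44 leaves 2856 for 24 columns, so c = 119 px.
Before column 15: the margin + 14 columns + 14 column gaps.
Offset = 48 + 14·(119 + 44) = 48 + 2282 = 2330 px.

2330 px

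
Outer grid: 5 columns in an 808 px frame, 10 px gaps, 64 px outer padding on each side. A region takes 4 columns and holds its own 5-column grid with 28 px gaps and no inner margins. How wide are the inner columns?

Subtract both margins: 808 − 2·64 = 680 px.
680 − 4·10 = 640; ÷5 gives c = 128 px.
4-column span = 4·128 + 3·10 = 542 px.
Subtracting 4 gaps of 28 leaves 430 for 5 columns, so d = 86 px.

86 px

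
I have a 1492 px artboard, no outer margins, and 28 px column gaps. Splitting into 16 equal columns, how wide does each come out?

67 px

16c + 15·28 = 1492 → 16c = 1072 → c = 67 px.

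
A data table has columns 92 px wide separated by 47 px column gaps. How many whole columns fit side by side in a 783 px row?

Each extra column adds 92 + 47 = 139 px.
(783 + 47) / 139 = 5.97, so 5 columns fit.

5 columns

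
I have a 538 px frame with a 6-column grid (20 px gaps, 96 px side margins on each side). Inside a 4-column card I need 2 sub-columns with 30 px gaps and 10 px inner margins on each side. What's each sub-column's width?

87 px

Outer content = 538 − 2·96 = 346 px.
6 columns + 5 gaps: 6c + 5·20 = 346.
6c = 346 − 100 = 246, so c = 41 px.
4 columns plus 3 gaps: 164 + 60 = 224 px.
Inner content = 224 − 2·10 = 204 px.
2d + 1·30 = 204 → 2d = 174 → d = 87 px.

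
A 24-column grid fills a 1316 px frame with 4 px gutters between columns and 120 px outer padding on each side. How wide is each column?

Inside the margins: 1316 − 240 = 1076 px.
24 columns + 23 gutters: 24c + 23·4 = 1076.
24c = 1076 − 92 = 984, so c = 41 px.

41 px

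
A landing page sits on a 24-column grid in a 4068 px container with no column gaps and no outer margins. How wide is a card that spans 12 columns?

2034 px

4068 / 24 = 169.5 px per column.
12-column span = 12·169.5 = 2034 px.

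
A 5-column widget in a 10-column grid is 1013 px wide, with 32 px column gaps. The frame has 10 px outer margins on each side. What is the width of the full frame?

Subtracting 4 column gaps of 32 leaves 885 for 5 columns, so c = 177 px.
Frame = 2·10 + 10·177 + 9·32 = 20 + 1770 + 288 = 2078 px.

2078 px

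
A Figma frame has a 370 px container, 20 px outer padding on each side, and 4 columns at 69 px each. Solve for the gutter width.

18 px

Take off 40 px of margins, leaving 330 px.
4 columns take 4·69 = 276 px; remaining 54 splits into 3 gutters.
g = 54 / 3 = 18 px.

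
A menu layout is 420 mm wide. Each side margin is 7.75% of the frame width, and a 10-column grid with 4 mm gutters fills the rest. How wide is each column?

31.89 mm

420 × (1 − 2·7.75%) = 420 × 84.5% = 354.9 mm for the columns.
Subtracting 9 gutters of 4 leaves 318.9 for 10 columns, so c = 31.89 mm.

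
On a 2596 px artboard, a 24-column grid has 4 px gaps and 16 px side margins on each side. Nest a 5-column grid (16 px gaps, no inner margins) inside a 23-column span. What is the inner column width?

Subtract both margins: 2596 − 2·16 = 2564 px.
24 columns + 23 gaps: 24c + 23·4 = 2564.
24c = 2564 − 92 = 2472, so c = 103 px.
23-column span = 23·103 + 22·4 = 2457 px.
Subtracting 4 gaps of 16 leaves 2393 for 5 columns, so d = 478.6 px.

478.6 px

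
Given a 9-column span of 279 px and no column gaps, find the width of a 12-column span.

279 / 9 = 31 px per column.
With no column gaps, 12 columns span 12·31 = 372 px.

372 px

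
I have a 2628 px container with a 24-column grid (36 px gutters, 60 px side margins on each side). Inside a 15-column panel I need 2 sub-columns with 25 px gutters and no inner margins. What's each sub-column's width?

764.5 px

Take off 120 px of margins, leaving 2508 px.
24 columns + 23 gutters: 24c + 23·36 = 2508.
24c = 2508 − 828 = 1680, so c = 70 px.
15 columns plus 14 gutters: 1050 + 504 = 1554 px.
2d + 1·25 = 1554 → 2d = 1529 → d = 764.5 px.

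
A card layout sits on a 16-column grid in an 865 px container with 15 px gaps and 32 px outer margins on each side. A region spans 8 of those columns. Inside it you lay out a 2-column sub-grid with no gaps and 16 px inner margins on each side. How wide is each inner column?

Subtract both margins: 865 − 2·32 = 801 px.
Subtracting 15 gaps of 15 leaves 576 for 16 columns, so c = 36 px.
8-column span = 8·36 + 7·15 = 393 px.
Inner content = 393 − 2·16 = 361 px.
With no gaps, each column is 361/2 = 180.5 px.

180.5 px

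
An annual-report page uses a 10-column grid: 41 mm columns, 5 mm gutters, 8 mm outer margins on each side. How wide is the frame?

Total width: 2·8 + 10·41 + 9·5 = 471 mm.

471 mm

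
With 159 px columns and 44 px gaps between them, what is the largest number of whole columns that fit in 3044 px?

Each extra column adds 159 + 44 = 203 px.
(3044 + 44) / 203 = 15.21, so 15 columns fit.

15 columns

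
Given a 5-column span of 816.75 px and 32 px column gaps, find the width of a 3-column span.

477.25 px

816.75 − 4·32 = 688.75; ÷5 gives c = 137.75 px.
Span of 3: 3·137.75 + 2·32 = 413.25 + 64 = 477.25 px.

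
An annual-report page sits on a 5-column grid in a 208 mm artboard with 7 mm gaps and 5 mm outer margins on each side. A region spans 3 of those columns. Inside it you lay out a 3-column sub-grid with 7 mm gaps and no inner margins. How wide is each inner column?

34 mm

Take off 10 mm of margins, leaving 198 mm.
198 − 4·7 = 170; ÷5 gives c = 34 mm.
3-column span = 3·34 + 2·7 = 116 mm.
116 − 2·7 = 102; ÷3 gives d = 34 mm.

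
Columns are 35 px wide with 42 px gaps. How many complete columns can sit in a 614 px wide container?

8 columns: 8·35 + 7·42 = 574 px ≤ 614.
9 columns: 651 px > 614. So 8.

8 columns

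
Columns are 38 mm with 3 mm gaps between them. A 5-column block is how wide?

202 mm

5-column span = 5·38 + 4·3 = 202 mm.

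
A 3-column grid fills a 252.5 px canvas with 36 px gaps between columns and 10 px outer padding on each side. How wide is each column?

Subtract both margins: 252.5 − 2·10 = 232.5 px.
3c + 2·36 = 232.5 → 3c = 160.5 → c = 53.5 px.

53.5 px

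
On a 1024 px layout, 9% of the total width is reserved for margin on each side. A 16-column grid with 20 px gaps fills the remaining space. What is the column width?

33.73 px

Margins: 9% × 1024 = 92.16 px each, so content = 1024 − 184.32 = 839.68 px.
839.68 − 15·20 = 539.68; ÷16 gives c = 33.73 px.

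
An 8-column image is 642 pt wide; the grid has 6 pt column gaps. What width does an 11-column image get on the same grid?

885 pt

642 − 7·6 = 600; ÷8 gives c = 75 pt.
11 columns plus 10 column gaps: 825 + 60 = 885 pt.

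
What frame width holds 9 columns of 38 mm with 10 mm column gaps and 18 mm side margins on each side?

458 mm

Adding margins, columns and gutters: 36 + 342 + 80 = 458 mm.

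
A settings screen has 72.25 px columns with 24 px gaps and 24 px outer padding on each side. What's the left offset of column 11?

Before column 11: the margin + 10 columns + 10 gaps.
Offset = 24 + 10·(72.25 + 24) = 24 + 962.5 = 986.5 px.

986.5 px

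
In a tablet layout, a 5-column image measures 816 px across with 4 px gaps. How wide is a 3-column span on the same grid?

5c + 4·4 = 816 → 5c = 800 → c = 160 px.
Span of 3: 3·160 + 2·4 = 480 + 8 = 488 px.

488 px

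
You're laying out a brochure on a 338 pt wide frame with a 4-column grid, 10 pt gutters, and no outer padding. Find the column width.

77 pt

Subtracting 3 gutters of 10 leaves 308 for 4 columns, so c = 77 pt.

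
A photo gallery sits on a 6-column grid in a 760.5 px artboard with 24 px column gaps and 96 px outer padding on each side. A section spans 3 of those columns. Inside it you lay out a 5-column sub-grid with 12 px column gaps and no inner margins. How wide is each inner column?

44.85 px

Subtract both margins: 760.5 − 2·96 = 568.5 px.
6c + 5·24 = 568.5 → 6c = 448.5 → c = 74.75 px.
3 columns plus 2 column gaps: 224.25 + 48 = 272.25 px.
Subtracting 4 column gaps of 12 leaves 224.25 for 5 columns, so d = 44.85 px.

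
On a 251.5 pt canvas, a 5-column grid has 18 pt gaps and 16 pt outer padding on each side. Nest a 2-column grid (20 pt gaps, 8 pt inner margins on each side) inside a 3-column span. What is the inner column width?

44.25 pt

Outer content = 251.5 − 2·16 = 219.5 pt.
219.5 − 4·18 = 147.5; ÷5 gives c = 29.5 pt.
3 columns plus 2 gaps: 88.5 + 36 = 124.5 pt.
Inner content = 124.5 − 2·8 = 108.5 pt.
108.5 − 1·20 = 88.5; ÷2 gives d = 44.25 pt.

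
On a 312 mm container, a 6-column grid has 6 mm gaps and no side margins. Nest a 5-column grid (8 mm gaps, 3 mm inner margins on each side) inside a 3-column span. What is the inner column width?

23 mm

Subtracting 5 gaps of 6 leaves 282 for 6 columns, so c = 47 mm.
3-column span = 3·47 + 2·6 = 153 mm.
Inner content = 153 − 2·3 = 147 mm.
5 columns + 4 gaps: 5d + 4·8 = 147.
5d = 147 − 32 = 115, so d = 23 mm.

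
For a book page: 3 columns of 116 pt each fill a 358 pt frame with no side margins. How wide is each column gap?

3·116 + 2g = 358 → 2g = 10 → g = 5 pt.

5 pt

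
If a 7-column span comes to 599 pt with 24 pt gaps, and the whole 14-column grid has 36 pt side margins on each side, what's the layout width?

7 columns + 6 gaps: 7c + 6·24 = 599.
7c = 599 − 144 = 455, so c = 65 pt.
Adding margins, columns and gutters: 72 + 910 + 312 = 1294 pt.

1294 pt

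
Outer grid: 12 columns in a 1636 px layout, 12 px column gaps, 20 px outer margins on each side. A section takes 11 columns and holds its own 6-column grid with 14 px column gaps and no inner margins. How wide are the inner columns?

232 px

Inside the margins: 1636 − 40 = 1596 px.
12 columns + 11 column gaps: 12c + 11·12 = 1596.
12c = 1596 − 132 = 1464, so c = 122 px.
Span of 11: 11·122 + 10·12 = 1342 + 120 = 1462 px.
Subtracting 5 column gaps of 14 leaves 1392 for 6 columns, so d = 232 px.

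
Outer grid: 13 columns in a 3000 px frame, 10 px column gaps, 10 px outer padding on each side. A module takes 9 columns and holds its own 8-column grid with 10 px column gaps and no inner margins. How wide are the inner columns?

Outer content = 3000 − 2·10 = 2980 px.
Subtracting 12 column gaps of 10 leaves 2860 for 13 columns, so c = 220 px.
Span of 9: 9·220 + 8·10 = 1980 + 80 = 2060 px.
2060 − 7·10 = 1990; ÷8 gives d = 248.75 px.

248.75 px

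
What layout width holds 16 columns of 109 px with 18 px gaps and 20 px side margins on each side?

2054 px

Total width: 2·20 + 16·109 + 15·18 = 2054 px.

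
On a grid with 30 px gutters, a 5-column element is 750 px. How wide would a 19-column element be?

2934 px

750 − 4·30 = 630; ÷5 gives c = 126 px.
19 columns plus 18 gutters: 2394 + 540 = 2934 px.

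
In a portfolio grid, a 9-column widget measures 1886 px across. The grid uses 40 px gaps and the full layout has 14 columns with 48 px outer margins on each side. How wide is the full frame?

9c + 8·40 = 1886 → 9c = 1566 → c = 174 px.
Total width: 2·48 + 14·174 + 13·40 = 3052 px.

3052 px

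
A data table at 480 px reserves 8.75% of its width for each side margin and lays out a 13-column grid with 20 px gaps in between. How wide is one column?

12 px

Margins: 8.75% × 480 = 42 px each, so content = 480 − 84 = 396 px.
13c + 12·20 = 396 → 13c = 156 → c = 12 px.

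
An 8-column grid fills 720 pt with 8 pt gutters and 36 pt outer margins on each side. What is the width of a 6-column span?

Inside the margins: 720 − 72 = 648 pt.
8 columns + 7 gutters: 8c + 7·8 = 648.
8c = 648 − 56 = 592, so c = 74 pt.
Span of 6: 6·74 + 5·8 = 444 + 40 = 484 pt.

484 pt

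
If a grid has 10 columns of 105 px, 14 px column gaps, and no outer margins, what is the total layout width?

1176 px

Total width: 10·105 + 9·14 = 1176 px.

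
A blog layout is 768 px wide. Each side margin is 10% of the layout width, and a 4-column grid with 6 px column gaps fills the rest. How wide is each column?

Margins: 10% × 768 = 76.8 px each, so content = 768 − 153.6 = 614.4 px.
Subtracting 3 column gaps of 6 leaves 596.4 for 4 columns, so c = 149.1 px.

149.1 px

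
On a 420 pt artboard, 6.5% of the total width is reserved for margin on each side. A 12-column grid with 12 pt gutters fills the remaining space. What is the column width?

19.45 pt

Margins: 6.5% × 420 = 27.3 pt each, so content = 420 − 54.6 = 365.4 pt.
12c + 11·12 = 365.4 → 12c = 233.4 → c = 19.45 pt.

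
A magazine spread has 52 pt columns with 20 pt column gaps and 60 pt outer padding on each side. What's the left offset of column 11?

Before column 11: the margin + 10 columns + 10 column gaps.
Offset = 60 + 10·(52 + 20) = 60 + 720 = 780 pt.

780 pt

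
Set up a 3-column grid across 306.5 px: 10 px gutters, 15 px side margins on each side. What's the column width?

85.5 px

Inside the margins: 306.5 − 30 = 276.5 px.
3 columns + 2 gutters: 3c + 2·10 = 276.5.
3c = 276.5 − 20 = 256.5, so c = 85.5 px.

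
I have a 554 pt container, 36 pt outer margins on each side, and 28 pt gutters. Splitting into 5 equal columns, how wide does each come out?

74 pt

Subtract both margins: 554 − 2·36 = 482 pt.
5c + 4·28 = 482 → 5c = 370 → c = 74 pt.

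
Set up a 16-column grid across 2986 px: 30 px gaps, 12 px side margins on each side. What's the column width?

157 px

Content width = 2986 − 2·12 = 2962 px.
2962 − 15·30 = 2512; ÷16 gives c = 157 px.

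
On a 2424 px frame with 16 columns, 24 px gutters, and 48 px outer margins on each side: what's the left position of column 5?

636 px

Content = 2424 − 2·48 = 2328 px.
16c + 15·24 = 2328 → 16c = 1968 → c = 123 px.
Column 5 starts at margin + 4·(column + gutter) = 48 + 4·147 = 636 px.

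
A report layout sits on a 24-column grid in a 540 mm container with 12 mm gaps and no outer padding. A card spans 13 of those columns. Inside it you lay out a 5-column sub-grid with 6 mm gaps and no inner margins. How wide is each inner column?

52.6 mm

24c + 23·12 = 540 → 24c = 264 → c = 11 mm.
13 columns plus 12 gaps: 143 + 144 = 287 mm.
5d + 4·6 = 287 → 5d = 263 → d = 52.6 mm.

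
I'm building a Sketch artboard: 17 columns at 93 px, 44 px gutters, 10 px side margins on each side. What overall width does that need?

2305 px

Adding margins, columns and gutters: 20 + 1581 + 704 = 2305 px.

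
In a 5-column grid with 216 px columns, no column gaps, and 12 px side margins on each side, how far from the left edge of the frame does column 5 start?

876 px

Before column 5: the margin + 4 columns + 4 column gaps.
Offset = 12 + 4·(216 + 0) = 12 + 864 = 876 px.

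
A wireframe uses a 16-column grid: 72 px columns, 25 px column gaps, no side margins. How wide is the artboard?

1527 px

Summing: 1152 + 375 = 1527 px.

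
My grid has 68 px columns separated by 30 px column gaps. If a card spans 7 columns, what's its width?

656 px

Span of 7: 7·68 + 6·30 = 476 + 180 = 656 px.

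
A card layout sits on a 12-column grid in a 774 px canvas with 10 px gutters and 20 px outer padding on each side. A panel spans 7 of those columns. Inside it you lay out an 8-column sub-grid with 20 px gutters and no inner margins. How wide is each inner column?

35.5 px

Subtract both margins: 774 − 2·20 = 734 px.
734 − 11·10 = 624; ÷12 gives c = 52 px.
7-column span = 7·52 + 6·10 = 424 px.
8d + 7·20 = 424 → 8d = 284 → d = 35.5 px.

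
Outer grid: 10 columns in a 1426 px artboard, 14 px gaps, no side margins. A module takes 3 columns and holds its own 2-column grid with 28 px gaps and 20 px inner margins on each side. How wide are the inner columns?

10c + 9·14 = 1426 → 10c = 1300 → c = 130 px.
Span of 3: 3·130 + 2·14 = 390 + 28 = 418 px.
Inner content = 418 − 2·20 = 378 px.
2 columns + 1 gap: 2d + 1·28 = 378.
2d = 378 − 28 = 350, so d = 175 px.

175 px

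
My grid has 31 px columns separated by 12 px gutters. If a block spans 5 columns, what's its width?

5-column span = 5·31 + 4·12 = 203 px.

203 px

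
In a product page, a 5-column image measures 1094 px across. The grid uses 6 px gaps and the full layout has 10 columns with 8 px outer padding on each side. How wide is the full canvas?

5 columns + 4 gaps: 5c + 4·6 = 1094.
5c = 1094 − 24 = 1070, so c = 214 px.
Total width: 2·8 + 10·214 + 9·6 = 2210 px.

2210 px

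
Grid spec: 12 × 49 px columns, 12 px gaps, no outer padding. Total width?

Summing: 588 + 132 = 720 px.

720 px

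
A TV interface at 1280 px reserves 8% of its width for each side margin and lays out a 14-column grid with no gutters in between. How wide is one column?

1280 × (1 − 2·8%) = 1280 × 84% = 1075.2 px for the columns.
With no gutters, each column is 1075.2/14 = 76.8 px.

76.8 px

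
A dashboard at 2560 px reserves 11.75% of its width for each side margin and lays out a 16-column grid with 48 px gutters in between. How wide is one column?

2560 × (1 − 2·11.75%) = 2560 × 76.5% = 1958.4 px for the columns.
1958.4 − 15·48 = 1238.4; ÷16 gives c = 77.4 px.

77.4 px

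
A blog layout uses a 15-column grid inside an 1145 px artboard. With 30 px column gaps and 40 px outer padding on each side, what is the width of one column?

43 px

Take off 80 px of margins, leaving 1065 px.
1065 − 14·30 = 645; ÷15 gives c = 43 px.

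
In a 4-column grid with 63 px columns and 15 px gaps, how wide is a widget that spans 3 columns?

Span of 3: 3·63 + 2·15 = 189 + 30 = 219 px.

219 px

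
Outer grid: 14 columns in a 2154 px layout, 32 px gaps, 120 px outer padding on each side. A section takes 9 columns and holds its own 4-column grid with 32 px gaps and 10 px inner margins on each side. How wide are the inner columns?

275.75 px

Subtract both margins: 2154 − 2·120 = 1914 px.
14c + 13·32 = 1914 → 14c = 1498 → c = 107 px.
9-column span = 9·107 + 8·32 = 1219 px.
Inner content = 1219 − 2·10 = 1199 px.
1199 − 3·32 = 1103; ÷4 gives d = 275.75 px.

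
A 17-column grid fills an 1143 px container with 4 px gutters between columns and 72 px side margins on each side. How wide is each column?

Subtract both margins: 1143 − 2·72 = 999 px.
Subtracting 16 gutters of 4 leaves 935 for 17 columns, so c = 55 px.

55 px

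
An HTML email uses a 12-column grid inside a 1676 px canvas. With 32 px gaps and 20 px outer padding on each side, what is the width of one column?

107 px

Take off 40 px of margins, leaving 1636 px.
1636 − 11·32 = 1284; ÷12 gives c = 107 px.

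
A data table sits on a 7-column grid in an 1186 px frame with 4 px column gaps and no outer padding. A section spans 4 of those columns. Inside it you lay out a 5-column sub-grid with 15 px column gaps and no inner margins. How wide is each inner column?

123.2 px

7 columns + 6 column gaps: 7c + 6·4 = 1186.
7c = 1186 − 24 = 1162, so c = 166 px.
4-column span = 4·166 + 3·4 = 676 px.
676 − 4·15 = 616; ÷5 gives d = 123.2 px.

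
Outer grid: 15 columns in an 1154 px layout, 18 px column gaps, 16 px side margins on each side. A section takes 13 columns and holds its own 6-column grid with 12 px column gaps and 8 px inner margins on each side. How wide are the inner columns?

149 px

Outer content = 1154 − 2·16 = 1122 px.
1122 − 14·18 = 870; ÷15 gives c = 58 px.
13 columns plus 12 column gaps: 754 + 216 = 970 px.
Inner content = 970 − 2·8 = 954 px.
6 columns + 5 column gaps: 6d + 5·12 = 954.
6d = 954 − 60 = 894, so d = 149 px.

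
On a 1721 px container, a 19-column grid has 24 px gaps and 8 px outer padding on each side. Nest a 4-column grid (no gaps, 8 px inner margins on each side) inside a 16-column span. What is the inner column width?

Outer content = 1721 − 2·8 = 1705 px.
1705 − 18·24 = 1273; ÷19 gives c = 67 px.
16 columns plus 15 gaps: 1072 + 360 = 1432 px.
Inner content = 1432 − 2·8 = 1416 px.
4d = 1416 → d = 354 px.

354 px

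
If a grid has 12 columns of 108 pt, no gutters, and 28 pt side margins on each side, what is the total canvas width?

Summing: 56 + 1296 = 1352 pt.

1352 pt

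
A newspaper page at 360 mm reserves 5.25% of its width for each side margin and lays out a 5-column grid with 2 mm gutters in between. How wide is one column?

Margins: 5.25% × 360 = 18.9 mm each, so content = 360 − 37.8 = 322.2 mm.
5c + 4·2 = 322.2 → 5c = 314.2 → c = 62.84 mm.

62.84 mm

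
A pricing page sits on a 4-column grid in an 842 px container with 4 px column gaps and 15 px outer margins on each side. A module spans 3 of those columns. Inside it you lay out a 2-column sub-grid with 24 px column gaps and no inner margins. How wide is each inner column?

Inside the margins: 842 − 30 = 812 px.
4c + 3·4 = 812 → 4c = 800 → c = 200 px.
Span of 3: 3·200 + 2·4 = 600 + 8 = 608 px.
Subtracting 1 column gap of 24 leaves 584 for 2 columns, so d = 292 px.

292 px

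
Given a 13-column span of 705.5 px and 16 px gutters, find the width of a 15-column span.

816.5 px

705.5 − 12·16 = 513.5; ÷13 gives c = 39.5 px.
Span of 15: 15·39.5 + 14·16 = 592.5 + 224 = 816.5 px.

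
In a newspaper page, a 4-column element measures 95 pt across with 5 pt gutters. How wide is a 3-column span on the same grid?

4c + 3·5 = 95 → 4c = 80 → c = 20 pt.
3 columns plus 2 gutters: 60 + 10 = 70 pt.

70 pt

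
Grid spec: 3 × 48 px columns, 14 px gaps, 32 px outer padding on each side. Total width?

Container = 2·32 + 3·48 + 2·14 = 64 + 144 + 28 = 236 px.

236 px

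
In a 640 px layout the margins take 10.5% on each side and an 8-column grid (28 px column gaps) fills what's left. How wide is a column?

Each margin = 10.5% of 640 = 67.2 px; content = 640 − 2·67.2 = 505.6 px.
Subtracting 7 column gaps of 28 leaves 309.6 for 8 columns, so c = 38.7 px.

38.7 px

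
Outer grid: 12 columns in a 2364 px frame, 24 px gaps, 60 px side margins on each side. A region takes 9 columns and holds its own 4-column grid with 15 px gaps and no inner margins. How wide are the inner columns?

408 px

Outer content = 2364 − 2·60 = 2244 px.
2244 − 11·24 = 1980; ÷12 gives c = 165 px.
Span of 9: 9·165 + 8·24 = 1485 + 192 = 1677 px.
1677 − 3·15 = 1632; ÷4 gives d = 408 px.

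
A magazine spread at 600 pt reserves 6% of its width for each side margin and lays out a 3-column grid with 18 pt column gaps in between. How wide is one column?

164 pt

600 × (1 − 2·6%) = 600 × 88% = 528 pt for the columns.
528 − 2·18 = 492; ÷3 gives c = 164 pt.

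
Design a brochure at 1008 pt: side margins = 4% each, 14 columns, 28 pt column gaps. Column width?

1008 × (1 − 2·4%) = 1008 × 92% = 927.36 pt for the columns.
14 columns + 13 column gaps: 14c + 13·28 = 927.36.
14c = 927.36 − 364 = 563.36, so c = 40.24 pt.

40.24 pt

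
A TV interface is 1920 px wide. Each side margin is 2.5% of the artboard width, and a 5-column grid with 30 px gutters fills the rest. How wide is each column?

340.8 px

1920 × (1 − 2·2.5%) = 1920 × 95% = 1824 px for the columns.
5 columns + 4 gutters: 5c + 4·30 = 1824.
5c = 1824 − 120 = 1704, so c = 340.8 px.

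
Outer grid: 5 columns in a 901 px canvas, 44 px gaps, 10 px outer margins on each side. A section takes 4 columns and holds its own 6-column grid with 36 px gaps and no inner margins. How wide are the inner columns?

Take off 20 px of margins, leaving 881 px.
Subtracting 4 gaps of 44 leaves 705 for 5 columns, so c = 141 px.
4 columns plus 3 gaps: 564 + 132 = 696 px.
Subtracting 5 gaps of 36 leaves 516 for 6 columns, so d = 86 px.

86 px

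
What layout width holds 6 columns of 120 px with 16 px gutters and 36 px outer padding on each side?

872 px

Adding margins, columns and gutters: 72 + 720 + 80 = 872 px.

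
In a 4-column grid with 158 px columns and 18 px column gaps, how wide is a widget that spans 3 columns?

510 px

3 columns plus 2 column gaps: 474 + 36 = 510 px.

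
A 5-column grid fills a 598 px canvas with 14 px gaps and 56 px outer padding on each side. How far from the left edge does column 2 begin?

156 px

Inside the margins: 598 − 112 = 486 px.
5c + 4·14 = 486 → 5c = 430 → c = 86 px.
Column 2 starts at margin + 1·(column + gutter) = 56 + 1·100 = 156 px.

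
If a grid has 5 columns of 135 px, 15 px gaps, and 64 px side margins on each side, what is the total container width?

863 px

Adding margins, columns and gutters: 128 + 675 + 60 = 863 px.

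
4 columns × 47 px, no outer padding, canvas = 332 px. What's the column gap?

48 px

Columns use 188 px, leaving 144 px across 3 column gaps = 48 px each.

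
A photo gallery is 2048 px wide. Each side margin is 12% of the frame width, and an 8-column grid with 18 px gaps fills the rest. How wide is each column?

2048 × (1 − 2·12%) = 2048 × 76% = 1556.48 px for the columns.
Subtracting 7 gaps of 18 leaves 1430.48 for 8 columns, so c = 178.81 px.

178.81 px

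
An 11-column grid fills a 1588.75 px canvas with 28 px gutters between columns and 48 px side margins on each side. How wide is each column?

Take off 96 px of margins, leaving 1492.75 px.
11 columns + 10 gutters: 11c + 10·28 = 1492.75.
11c = 1492.75 − 280 = 1212.75, so c = 110.25 px.

110.25 px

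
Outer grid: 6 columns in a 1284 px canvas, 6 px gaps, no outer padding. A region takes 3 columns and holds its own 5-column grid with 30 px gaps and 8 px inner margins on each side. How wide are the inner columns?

1284 − 5·6 = 1254; ÷6 gives c = 209 px.
3-column span = 3·209 + 2·6 = 639 px.
Inner content = 639 − 2·8 = 623 px.
5d + 4·30 = 623 → 5d = 503 → d = 100.6 px.

100.6 px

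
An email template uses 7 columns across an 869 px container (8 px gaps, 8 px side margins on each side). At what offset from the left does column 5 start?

500 px

Inside the margins: 869 − 16 = 853 px.
Subtracting 6 gaps of 8 leaves 805 for 7 columns, so c = 115 px.
Before column 5: the margin + 4 columns + 4 gaps.
Offset = 8 + 4·(115 + 8) = 8 + 492 = 500 px.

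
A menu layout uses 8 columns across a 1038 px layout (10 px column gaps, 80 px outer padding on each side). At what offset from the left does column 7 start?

Content = 1038 − 2·80 = 878 px.
8 columns + 7 column gaps: 8c + 7·10 = 878.
8c = 878 − 70 = 808, so c = 101 px.
Column 7 starts at margin + 6·(column + gutter) = 80 + 6·111 = 746 px.

746 px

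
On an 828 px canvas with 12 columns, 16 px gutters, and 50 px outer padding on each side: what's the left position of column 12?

732 px

Take off 100 px of margins, leaving 728 px.
12 columns + 11 gutters: 12c + 11·16 = 728.
12c = 728 − 176 = 552, so c = 46 px.
Each column+gutter stride is 62 px; 11 of them past the 50 px margin is 50 + 682 = 732 px.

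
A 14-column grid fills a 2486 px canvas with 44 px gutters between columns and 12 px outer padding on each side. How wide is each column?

Take off 24 px of margins, leaving 2462 px.
Subtracting 13 gutters of 44 leaves 1890 for 14 columns, so c = 135 px.

135 px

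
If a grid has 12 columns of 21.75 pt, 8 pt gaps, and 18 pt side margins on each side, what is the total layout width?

385 pt

Adding margins, columns and gutters: 36 + 261 + 88 = 385 pt.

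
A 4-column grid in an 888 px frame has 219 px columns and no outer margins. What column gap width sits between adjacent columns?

Columns use 876 px, leaving 12 px across 3 column gaps = 4 px each.

4 px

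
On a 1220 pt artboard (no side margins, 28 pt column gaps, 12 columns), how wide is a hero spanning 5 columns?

492 pt

12 columns + 11 column gaps: 12c + 11·28 = 1220.
12c = 1220 − 308 = 912, so c = 76 pt.
5 columns plus 4 column gaps: 380 + 112 = 492 pt.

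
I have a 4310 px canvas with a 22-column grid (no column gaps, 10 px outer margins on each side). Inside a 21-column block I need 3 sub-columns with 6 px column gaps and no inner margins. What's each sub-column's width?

Inside the margins: 4310 − 20 = 4290 px.
4290 / 22 = 195 px per column.
21-column span = 21·195 = 4095 px.
Subtracting 2 column gaps of 6 leaves 4083 for 3 columns, so d = 1361 px.

1361 px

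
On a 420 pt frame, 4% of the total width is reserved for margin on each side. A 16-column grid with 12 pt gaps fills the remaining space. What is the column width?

Each margin = 4% of 420 = 16.8 pt; content = 420 − 2·16.8 = 386.4 pt.
386.4 − 15·12 = 206.4; ÷16 gives c = 12.9 pt.

12.9 pt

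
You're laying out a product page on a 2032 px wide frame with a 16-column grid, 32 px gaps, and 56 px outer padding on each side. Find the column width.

90 px

Take off 112 px of margins, leaving 1920 px.
16 columns + 15 gaps: 16c + 15·32 = 1920.
16c = 1920 − 480 = 1440, so c = 90 px.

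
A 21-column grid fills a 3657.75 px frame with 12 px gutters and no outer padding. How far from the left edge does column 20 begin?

3657.75 − 20·12 = 3417.75; ÷21 gives c = 162.75 px.
Each column+gutter stride is 174.75 px; with no margin, 19 of them is 3320.25 px.

3320.25 px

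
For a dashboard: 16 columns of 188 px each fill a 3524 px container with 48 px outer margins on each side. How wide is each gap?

Content width = 3524 − 2·48 = 3428 px.
16 columns take 16·188 = 3008 px; remaining 420 splits into 15 gaps.
g = 420 / 15 = 28 px.

28 px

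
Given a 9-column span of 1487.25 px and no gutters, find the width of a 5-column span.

826.25 px

With no gutters, each column is 1487.25/9 = 165.25 px.
5-column span = 5·165.25 = 826.25 px.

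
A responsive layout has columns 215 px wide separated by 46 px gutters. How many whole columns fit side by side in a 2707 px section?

10 columns

k columns need k·215 + (k−1)·46 = k·261 − 46.
k·261 − 46 ≤ 2707 → k ≤ 2753 / 261 ≈ 10.55, so k = 10.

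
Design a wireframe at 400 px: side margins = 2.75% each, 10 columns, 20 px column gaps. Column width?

19.8 px

400 × (1 − 2·2.75%) = 400 × 94.5% = 378 px for the columns.
Subtracting 9 column gaps of 20 leaves 198 for 10 columns, so c = 19.8 px.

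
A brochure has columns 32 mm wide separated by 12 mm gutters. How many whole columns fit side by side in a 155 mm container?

k columns need k·32 + (k−1)·12 = k·44 − 12.
k·44 − 12 ≤ 155 → k ≤ 167 / 44 ≈ 3.80, so k = 3.

3 columns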